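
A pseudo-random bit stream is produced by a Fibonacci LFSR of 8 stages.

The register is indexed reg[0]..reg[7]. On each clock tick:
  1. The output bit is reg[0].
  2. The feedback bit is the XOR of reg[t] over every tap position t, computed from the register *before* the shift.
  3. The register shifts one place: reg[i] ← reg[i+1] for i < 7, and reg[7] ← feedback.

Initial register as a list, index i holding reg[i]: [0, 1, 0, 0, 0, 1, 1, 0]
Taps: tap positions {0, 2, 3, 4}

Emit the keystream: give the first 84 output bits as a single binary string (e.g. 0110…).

010001100000111010101011111001010000100111111110000101111000110100000001000111000100

step | reg (before) | out | fb
   0 | 01000110 | 0 | 0
   1 | 10001100 | 1 | 0
   2 | 00011000 | 0 | 0
   3 | 00110000 | 0 | 0
   4 | 01100000 | 0 | 1
   5 | 11000001 | 1 | 1
   6 | 10000011 | 1 | 1
   7 | 00000111 | 0 | 0
   8 | 00001110 | 0 | 1
   9 | 00011101 | 0 | 0
  10 | 00111010 | 0 | 1
  11 | 01110101 | 0 | 0
  12 | 11101010 | 1 | 1
  13 | 11010101 | 1 | 0
  14 | 10101010 | 1 | 1
  15 | 01010101 | 0 | 1
  16 | 10101011 | 1 | 1
  17 | 01010111 | 0 | 1
  18 | 10101111 | 1 | 1
  19 | 01011111 | 0 | 0
  20 | 10111110 | 1 | 0
  21 | 01111100 | 0 | 1
  22 | 11111001 | 1 | 0
  23 | 11110010 | 1 | 1
  24 | 11100101 | 1 | 0
  25 | 11001010 | 1 | 0
  26 | 10010100 | 1 | 0
  27 | 00101000 | 0 | 0
  28 | 01010000 | 0 | 1
  29 | 10100001 | 1 | 0
  30 | 01000010 | 0 | 0
  31 | 10000100 | 1 | 1
  32 | 00001001 | 0 | 1
  33 | 00010011 | 0 | 1
  34 | 00100111 | 0 | 1
  35 | 01001111 | 0 | 1
  36 | 10011111 | 1 | 1
  37 | 00111111 | 0 | 1
  38 | 01111111 | 0 | 1
  39 | 11111111 | 1 | 0
  40 | 11111110 | 1 | 0
  41 | 11111100 | 1 | 0
  42 | 11111000 | 1 | 0
  43 | 11110000 | 1 | 1
  44 | 11100001 | 1 | 0
  45 | 11000010 | 1 | 1
  46 | 10000101 | 1 | 1
  47 | 00001011 | 0 | 1
  48 | 00010111 | 0 | 1
  49 | 00101111 | 0 | 0
  50 | 01011110 | 0 | 0
  51 | 10111100 | 1 | 0
  52 | 01111000 | 0 | 1
  53 | 11110001 | 1 | 1
  54 | 11100011 | 1 | 0
  55 | 11000110 | 1 | 1
  56 | 10001101 | 1 | 0
  57 | 00011010 | 0 | 0
  58 | 00110100 | 0 | 0
  59 | 01101000 | 0 | 0
  60 | 11010000 | 1 | 0
  61 | 10100000 | 1 | 0
  62 | 01000000 | 0 | 0
  63 | 10000000 | 1 | 1
  64 | 00000001 | 0 | 0
  65 | 00000010 | 0 | 0
  66 | 00000100 | 0 | 0
  67 | 00001000 | 0 | 1
  68 | 00010001 | 0 | 1
  69 | 00100011 | 0 | 1
  70 | 01000111 | 0 | 0
  71 | 10001110 | 1 | 0
  72 | 00011100 | 0 | 0
  73 | 00111000 | 0 | 1
  74 | 01110001 | 0 | 0
  75 | 11100010 | 1 | 0
  76 | 11000100 | 1 | 1
  77 | 10001001 | 1 | 0
  78 | 00010010 | 0 | 1
  79 | 00100101 | 0 | 1
  80 | 01001011 | 0 | 1
  81 | 10010111 | 1 | 0
  82 | 00101110 | 0 | 0
  83 | 01011100 | 0 | 0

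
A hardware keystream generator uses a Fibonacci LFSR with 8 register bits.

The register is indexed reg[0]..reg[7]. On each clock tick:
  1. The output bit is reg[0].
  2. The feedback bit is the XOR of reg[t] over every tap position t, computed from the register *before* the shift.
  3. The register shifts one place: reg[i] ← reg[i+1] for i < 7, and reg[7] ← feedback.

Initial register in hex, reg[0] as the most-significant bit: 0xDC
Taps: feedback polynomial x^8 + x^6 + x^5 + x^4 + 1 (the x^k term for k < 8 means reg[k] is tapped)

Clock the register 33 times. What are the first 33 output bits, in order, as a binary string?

110111001010100101000100101101000

step | reg (before) | out | fb
   0 | 11011100 | 1 | 1
   1 | 10111001 | 1 | 0
   2 | 01110010 | 0 | 1
   3 | 11100101 | 1 | 0
   4 | 11001010 | 1 | 1
   5 | 10010101 | 1 | 0
   6 | 00101010 | 0 | 0
   7 | 01010100 | 0 | 1
   8 | 10101001 | 1 | 0
   9 | 01010010 | 0 | 1
  10 | 10100101 | 1 | 0
  11 | 01001010 | 0 | 0
  12 | 10010100 | 1 | 0
  13 | 00101000 | 0 | 1
  14 | 01010001 | 0 | 0
  15 | 10100010 | 1 | 0
  16 | 01000100 | 0 | 1
  17 | 10001001 | 1 | 0
  18 | 00010010 | 0 | 1
  19 | 00100101 | 0 | 1
  20 | 01001011 | 0 | 0
  21 | 10010110 | 1 | 1
  22 | 00101101 | 0 | 0
  23 | 01011010 | 0 | 0
  24 | 10110100 | 1 | 0
  25 | 01101000 | 0 | 1
  26 | 11010001 | 1 | 1
  27 | 10100011 | 1 | 0
  28 | 01000110 | 0 | 0
  29 | 10001100 | 1 | 1
  30 | 00011001 | 0 | 1
  31 | 00110011 | 0 | 1
  32 | 01100111 | 0 | 0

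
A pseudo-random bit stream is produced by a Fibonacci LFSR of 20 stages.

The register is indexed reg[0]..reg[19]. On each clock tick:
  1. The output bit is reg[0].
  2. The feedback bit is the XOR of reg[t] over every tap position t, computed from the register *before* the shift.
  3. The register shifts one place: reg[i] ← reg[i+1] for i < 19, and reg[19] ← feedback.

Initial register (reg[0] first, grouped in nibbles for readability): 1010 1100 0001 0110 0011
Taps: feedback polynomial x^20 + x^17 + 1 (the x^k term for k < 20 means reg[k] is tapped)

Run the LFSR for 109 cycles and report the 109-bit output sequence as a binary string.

tick  register→output (feedback)
  0  10101100000101100011→1 (1)
  1  01011000001011000111→0 (1)
  2  10110000010110001111→1 (0)
  3  01100000101100011110→0 (1)
  4  11000001011000111101→1 (0)
  5  10000010110001111010→1 (1)
  6  00000101100011110101→0 (1)
  7  00001011000111101011→0 (0)
  8  00010110001111010110→0 (1)
  9  00101100011110101101→0 (1)
 10  01011000111101011011→0 (0)
 11  10110001111010110110→1 (0)
 12  01100011110101101100→0 (1)
 13  11000111101011011001→1 (1)
 14  10001111010110110011→1 (1)
 15  00011110101101100111→0 (1)
 16  00111101011011001111→0 (1)
 17  01111010110110011111→0 (1)
 18  11110101101100111111→1 (0)
 19  11101011011001111110→1 (0)
 20  11010110110011111100→1 (0)
 21  10101101100111111000→1 (1)
 22  01011011001111110001→0 (0)
 23  10110110011111100010→1 (1)
 24  01101100111111000101→0 (1)
 25  11011001111110001011→1 (1)
 26  10110011111100010111→1 (0)
 27  01100111111000101110→0 (1)
 28  11001111110001011101→1 (0)
 29  10011111100010111010→1 (1)
 30  00111111000101110101→0 (1)
 31  01111110001011101011→0 (0)
 32  11111100010111010110→1 (0)
 33  11111000101110101100→1 (0)
 34  11110001011101011000→1 (1)
 35  11100010111010110001→1 (1)
 36  11000101110101100011→1 (1)
 37  10001011101011000111→1 (0)
 38  00010111010110001110→0 (1)
 39  00101110101100011101→0 (1)
 40  01011101011000111011→0 (0)
 41  10111010110001110110→1 (0)
 42  01110101100011101100→0 (1)
 43  11101011000111011001→1 (1)
 44  11010110001110110011→1 (1)
 45  10101100011101100111→1 (0)
 46  01011000111011001110→0 (1)
 47  10110001110110011101→1 (0)
 48  01100011101100111010→0 (0)
 49  11000111011001110100→1 (0)
 50  10001110110011101000→1 (1)
 51  00011101100111010001→0 (0)
 52  00111011001110100010→0 (0)
 53  01110110011101000100→0 (1)
 54  11101100111010001001→1 (1)
 55  11011001110100010011→1 (1)
 56  10110011101000100111→1 (0)
 57  01100111010001001110→0 (1)
 58  11001110100010011101→1 (0)
 59  10011101000100111010→1 (1)
 60  00111010001001110101→0 (1)
 61  01110100010011101011→0 (0)
 62  11101000100111010110→1 (0)
 63  11010001001110101100→1 (0)
 64  10100010011101011000→1 (1)
 65  01000100111010110001→0 (0)
 66  10001001110101100010→1 (1)
 67  00010011101011000101→0 (1)
 68  00100111010110001011→0 (0)
 69  01001110101100010110→0 (1)
 70  10011101011000101101→1 (0)
 71  00111010110001011010→0 (0)
 72  01110101100010110100→0 (1)
 73  11101011000101101001→1 (1)
 74  11010110001011010011→1 (1)
 75  10101100010110100111→1 (0)
 76  01011000101101001110→0 (1)
 77  10110001011010011101→1 (0)
 78  01100010110100111010→0 (0)
 79  11000101101001110100→1 (0)
 80  10001011010011101000→1 (1)
 81  00010110100111010001→0 (0)
 82  00101101001110100010→0 (0)
 83  01011010011101000100→0 (1)
 84  10110100111010001001→1 (1)
 85  01101001110100010011→0 (0)
 86  11010011101000100110→1 (0)
 87  10100111010001001100→1 (0)
 88  01001110100010011000→0 (0)
 89  10011101000100110000→1 (1)
 90  00111010001001100001→0 (0)
 91  01110100010011000010→0 (0)
 92  11101000100110000100→1 (0)
 93  11010001001100001000→1 (1)
 94  10100010011000010001→1 (1)
 95  01000100110000100011→0 (0)
 96  10001001100001000110→1 (0)
 97  00010011000010001100→0 (1)
 98  00100110000100011001→0 (0)
 99  01001100001000110010→0 (0)
100  10011000010001100100→1 (0)
101  00110000100011001000→0 (0)
102  01100001000110010000→0 (0)
103  11000010001100100000→1 (1)
104  10000100011001000001→1 (1)
105  00001000110010000011→0 (0)
106  00010001100100000110→0 (1)
107  00100011001000001101→0 (1)
108  01000110010000011011→0 (0)

1010110000010110001111010110110011111100010111010110001110110011101000100111010110001011010011101000100110000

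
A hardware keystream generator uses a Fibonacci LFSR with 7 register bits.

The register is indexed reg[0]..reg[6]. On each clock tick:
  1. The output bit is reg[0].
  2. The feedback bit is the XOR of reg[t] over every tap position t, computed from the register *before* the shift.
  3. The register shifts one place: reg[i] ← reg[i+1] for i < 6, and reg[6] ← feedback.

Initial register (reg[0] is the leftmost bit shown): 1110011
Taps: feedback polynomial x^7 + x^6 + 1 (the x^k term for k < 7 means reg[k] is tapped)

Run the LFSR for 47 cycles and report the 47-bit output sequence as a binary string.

k : reg_k → out_k, fb_k
0: 1110011 → 1, fb=0
1: 1100110 → 1, fb=1
2: 1001101 → 1, fb=0
3: 0011010 → 0, fb=0
4: 0110100 → 0, fb=0
5: 1101000 → 1, fb=1
6: 1010001 → 1, fb=0
7: 0100010 → 0, fb=0
8: 1000100 → 1, fb=1
9: 0001001 → 0, fb=1
10: 0010011 → 0, fb=1
11: 0100111 → 0, fb=1
12: 1001111 → 1, fb=0
13: 0011110 → 0, fb=0
14: 0111100 → 0, fb=0
15: 1111000 → 1, fb=1
16: 1110001 → 1, fb=0
17: 1100010 → 1, fb=1
18: 1000101 → 1, fb=0
19: 0001010 → 0, fb=0
20: 0010100 → 0, fb=0
21: 0101000 → 0, fb=0
22: 1010000 → 1, fb=1
23: 0100001 → 0, fb=1
24: 1000011 → 1, fb=0
25: 0000110 → 0, fb=0
26: 0001100 → 0, fb=0
27: 0011000 → 0, fb=0
28: 0110000 → 0, fb=0
29: 1100000 → 1, fb=1
30: 1000001 → 1, fb=0
31: 0000010 → 0, fb=0
32: 0000100 → 0, fb=0
33: 0001000 → 0, fb=0
34: 0010000 → 0, fb=0
35: 0100000 → 0, fb=0
36: 1000000 → 1, fb=1
37: 0000001 → 0, fb=1
38: 0000011 → 0, fb=1
39: 0000111 → 0, fb=1
40: 0001111 → 0, fb=1
41: 0011111 → 0, fb=1
42: 0111111 → 0, fb=1
43: 1111111 → 1, fb=0
44: 1111110 → 1, fb=1
45: 1111101 → 1, fb=0
46: 1111010 → 1, fb=1

11100110100010011110001010000110000010000001111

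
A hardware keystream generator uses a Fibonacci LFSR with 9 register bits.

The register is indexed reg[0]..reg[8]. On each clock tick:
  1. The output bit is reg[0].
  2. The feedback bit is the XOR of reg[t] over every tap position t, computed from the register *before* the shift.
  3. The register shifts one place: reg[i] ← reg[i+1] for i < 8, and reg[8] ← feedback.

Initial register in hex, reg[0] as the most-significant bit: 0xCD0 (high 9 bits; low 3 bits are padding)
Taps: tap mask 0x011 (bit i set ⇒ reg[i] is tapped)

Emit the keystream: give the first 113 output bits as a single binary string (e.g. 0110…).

11001101000011101111000011111111100000111101111100010111001100100000100101001110110100011110011111001101100010101

tick  register→output (feedback)
  0  110011010→1 (0)
  1  100110100→1 (0)
  2  001101000→0 (0)
  3  011010000→0 (1)
  4  110100001→1 (1)
  5  101000011→1 (1)
  6  010000111→0 (0)
  7  100001110→1 (1)
  8  000011101→0 (1)
  9  000111011→0 (1)
 10  001110111→0 (1)
 11  011101111→0 (0)
 12  111011110→1 (0)
 13  110111100→1 (0)
 14  101111000→1 (0)
 15  011110000→0 (1)
 16  111100001→1 (1)
 17  111000011→1 (1)
 18  110000111→1 (1)
 19  100001111→1 (1)
 20  000011111→0 (1)
 21  000111111→0 (1)
 22  001111111→0 (1)
 23  011111111→0 (1)
 24  111111111→1 (0)
 25  111111110→1 (0)
 26  111111100→1 (0)
 27  111111000→1 (0)
 28  111110000→1 (0)
 29  111100000→1 (1)
 30  111000001→1 (1)
 31  110000011→1 (1)
 32  100000111→1 (1)
 33  000001111→0 (0)
 34  000011110→0 (1)
 35  000111101→0 (1)
 36  001111011→0 (1)
 37  011110111→0 (1)
 38  111101111→1 (1)
 39  111011111→1 (0)
 40  110111110→1 (0)
 41  101111100→1 (0)
 42  011111000→0 (1)
 43  111110001→1 (0)
 44  111100010→1 (1)
 45  111000101→1 (1)
 46  110001011→1 (1)
 47  100010111→1 (0)
 48  000101110→0 (0)
 49  001011100→0 (1)
 50  010111001→0 (1)
 51  101110011→1 (0)
 52  011100110→0 (0)
 53  111001100→1 (1)
 54  110011001→1 (0)
 55  100110010→1 (0)
 56  001100100→0 (0)
 57  011001000→0 (0)
 58  110010000→1 (0)
 59  100100000→1 (1)
 60  001000001→0 (0)
 61  010000010→0 (0)
 62  100000100→1 (1)
 63  000001001→0 (0)
 64  000010010→0 (1)
 65  000100101→0 (0)
 66  001001010→0 (0)
 67  010010100→0 (1)
 68  100101001→1 (1)
 69  001010011→0 (1)
 70  010100111→0 (0)
 71  101001110→1 (1)
 72  010011101→0 (1)
 73  100111011→1 (0)
 74  001110110→0 (1)
 75  011101101→0 (0)
 76  111011010→1 (0)
 77  110110100→1 (0)
 78  101101000→1 (1)
 79  011010001→0 (1)
 80  110100011→1 (1)
 81  101000111→1 (1)
 82  010001111→0 (0)
 83  100011110→1 (0)
 84  000111100→0 (1)
 85  001111001→0 (1)
 86  011110011→0 (1)
 87  111100111→1 (1)
 88  111001111→1 (1)
 89  110011111→1 (0)
 90  100111110→1 (0)
 91  001111100→0 (1)
 92  011111001→0 (1)
 93  111110011→1 (0)
 94  111100110→1 (1)
 95  111001101→1 (1)
 96  110011011→1 (0)
 97  100110110→1 (0)
 98  001101100→0 (0)
 99  011011000→0 (1)
100  110110001→1 (0)
101  101100010→1 (1)
102  011000101→0 (0)
103  110001010→1 (1)
104  100010101→1 (0)
105  000101010→0 (0)
106  001010100→0 (1)
107  010101001→0 (0)
108  101010010→1 (0)
109  010100100→0 (0)
110  101001000→1 (1)
111  010010001→0 (1)
112  100100011→1 (1)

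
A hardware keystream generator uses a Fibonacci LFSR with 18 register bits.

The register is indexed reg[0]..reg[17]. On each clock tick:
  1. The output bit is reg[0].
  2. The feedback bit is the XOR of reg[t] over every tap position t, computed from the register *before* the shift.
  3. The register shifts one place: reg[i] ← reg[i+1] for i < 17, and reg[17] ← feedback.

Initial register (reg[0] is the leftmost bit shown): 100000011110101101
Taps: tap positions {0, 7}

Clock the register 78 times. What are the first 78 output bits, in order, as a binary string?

step | reg (before) | out | fb
   0 | 100000011110101101 | 1 | 0
   1 | 000000111101011010 | 0 | 1
   2 | 000001111010110101 | 0 | 1
   3 | 000011110101101011 | 0 | 1
   4 | 000111101011010111 | 0 | 0
   5 | 001111010110101110 | 0 | 1
   6 | 011110101101011101 | 0 | 0
   7 | 111101011010111010 | 1 | 0
   8 | 111010110101110100 | 1 | 0
   9 | 110101101011101000 | 1 | 1
  10 | 101011010111010001 | 1 | 0
  11 | 010110101110100010 | 0 | 0
  12 | 101101011101000100 | 1 | 0
  13 | 011010111010001000 | 0 | 1
  14 | 110101110100010001 | 1 | 0
  15 | 101011101000100010 | 1 | 1
  16 | 010111010001000101 | 0 | 1
  17 | 101110100010001011 | 1 | 1
  18 | 011101000100010111 | 0 | 0
  19 | 111010001000101110 | 1 | 1
  20 | 110100010001011101 | 1 | 0
  21 | 101000100010111010 | 1 | 1
  22 | 010001000101110101 | 0 | 0
  23 | 100010001011101010 | 1 | 1
  24 | 000100010111010101 | 0 | 1
  25 | 001000101110101011 | 0 | 0
  26 | 010001011101010110 | 0 | 1
  27 | 100010111010101101 | 1 | 0
  28 | 000101110101011010 | 0 | 1
  29 | 001011101010110101 | 0 | 0
  30 | 010111010101101010 | 0 | 1
  31 | 101110101011010101 | 1 | 1
  32 | 011101010110101011 | 0 | 1
  33 | 111010101101010111 | 1 | 1
  34 | 110101011010101111 | 1 | 0
  35 | 101010110101011110 | 1 | 0
  36 | 010101101010111100 | 0 | 0
  37 | 101011010101111000 | 1 | 0
  38 | 010110101011110000 | 0 | 0
  39 | 101101010111100000 | 1 | 0
  40 | 011010101111000000 | 0 | 0
  41 | 110101011110000000 | 1 | 0
  42 | 101010111100000000 | 1 | 0
  43 | 010101111000000000 | 0 | 1
  44 | 101011110000000001 | 1 | 0
  45 | 010111100000000010 | 0 | 0
  46 | 101111000000000100 | 1 | 1
  47 | 011110000000001001 | 0 | 0
  48 | 111100000000010010 | 1 | 1
  49 | 111000000000100101 | 1 | 1
  50 | 110000000001001011 | 1 | 1
  51 | 100000000010010111 | 1 | 1
  52 | 000000000100101111 | 0 | 0
  53 | 000000001001011110 | 0 | 0
  54 | 000000010010111100 | 0 | 1
  55 | 000000100101111001 | 0 | 0
  56 | 000001001011110010 | 0 | 0
  57 | 000010010111100100 | 0 | 1
  58 | 000100101111001001 | 0 | 0
  59 | 001001011110010010 | 0 | 1
  60 | 010010111100100101 | 0 | 1
  61 | 100101111001001011 | 1 | 0
  62 | 001011110010010110 | 0 | 1
  63 | 010111100100101101 | 0 | 0
  64 | 101111001001011010 | 1 | 1
  65 | 011110010010110101 | 0 | 1
  66 | 111100100101101011 | 1 | 1
  67 | 111001001011010111 | 1 | 1
  68 | 110010010110101111 | 1 | 0
  69 | 100100101101011110 | 1 | 1
  70 | 001001011010111101 | 0 | 1
  71 | 010010110101111011 | 0 | 1
  72 | 100101101011110111 | 1 | 1
  73 | 001011010111101111 | 0 | 1
  74 | 010110101111011111 | 0 | 0
  75 | 101101011110111110 | 1 | 0
  76 | 011010111101111100 | 0 | 1
  77 | 110101111011111001 | 1 | 0

100000011110101101011101000100010111010101101010111100000000010010111100100101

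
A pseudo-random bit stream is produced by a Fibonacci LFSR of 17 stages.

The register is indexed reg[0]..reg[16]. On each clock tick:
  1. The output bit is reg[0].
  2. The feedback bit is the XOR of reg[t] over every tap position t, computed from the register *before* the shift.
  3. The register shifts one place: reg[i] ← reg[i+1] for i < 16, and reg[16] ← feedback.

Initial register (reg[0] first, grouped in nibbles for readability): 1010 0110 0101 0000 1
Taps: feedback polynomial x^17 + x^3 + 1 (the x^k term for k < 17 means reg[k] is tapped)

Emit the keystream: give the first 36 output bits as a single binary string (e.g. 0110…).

step | reg (before) | out | fb
   0 | 10100110010100001 | 1 | 1
   1 | 01001100101000011 | 0 | 0
   2 | 10011001010000110 | 1 | 0
   3 | 00110010100001100 | 0 | 1
   4 | 01100101000011001 | 0 | 0
   5 | 11001010000110010 | 1 | 1
   6 | 10010100001100101 | 1 | 0
   7 | 00101000011001010 | 0 | 0
   8 | 01010000110010100 | 0 | 1
   9 | 10100001100101001 | 1 | 1
  10 | 01000011001010011 | 0 | 0
  11 | 10000110010100110 | 1 | 1
  12 | 00001100101001101 | 0 | 0
  13 | 00011001010011010 | 0 | 1
  14 | 00110010100110101 | 0 | 1
  15 | 01100101001101011 | 0 | 0
  16 | 11001010011010110 | 1 | 1
  17 | 10010100110101101 | 1 | 0
  18 | 00101001101011010 | 0 | 0
  19 | 01010011010110100 | 0 | 1
  20 | 10100110101101001 | 1 | 1
  21 | 01001101011010011 | 0 | 0
  22 | 10011010110100110 | 1 | 0
  23 | 00110101101001100 | 0 | 1
  24 | 01101011010011001 | 0 | 0
  25 | 11010110100110010 | 1 | 0
  26 | 10101101001100100 | 1 | 1
  27 | 01011010011001001 | 0 | 1
  28 | 10110100110010011 | 1 | 0
  29 | 01101001100100110 | 0 | 0
  30 | 11010011001001100 | 1 | 0
  31 | 10100110010011000 | 1 | 1
  32 | 01001100100110001 | 0 | 0
  33 | 10011001001100010 | 1 | 0
  34 | 00110010011000100 | 0 | 1
  35 | 01100100110001001 | 0 | 0

101001100101000011001010011010110100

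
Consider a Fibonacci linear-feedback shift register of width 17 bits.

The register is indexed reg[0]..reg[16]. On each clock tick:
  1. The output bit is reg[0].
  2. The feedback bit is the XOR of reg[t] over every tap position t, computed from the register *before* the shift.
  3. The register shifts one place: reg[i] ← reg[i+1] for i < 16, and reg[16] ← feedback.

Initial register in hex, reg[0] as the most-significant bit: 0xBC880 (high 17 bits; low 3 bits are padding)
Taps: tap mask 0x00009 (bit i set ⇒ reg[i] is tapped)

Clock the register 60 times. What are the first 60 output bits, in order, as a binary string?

101111001000100000101100011001001010011110100000110011010101

step | reg (before) | out | fb
   0 | 10111100100010000 | 1 | 0
   1 | 01111001000100000 | 0 | 1
   2 | 11110010001000001 | 1 | 0
   3 | 11100100010000010 | 1 | 1
   4 | 11001000100000101 | 1 | 1
   5 | 10010001000001011 | 1 | 0
   6 | 00100010000010110 | 0 | 0
   7 | 01000100000101100 | 0 | 0
   8 | 10001000001011000 | 1 | 1
   9 | 00010000010110001 | 0 | 1
  10 | 00100000101100011 | 0 | 0
  11 | 01000001011000110 | 0 | 0
  12 | 10000010110001100 | 1 | 1
  13 | 00000101100011001 | 0 | 0
  14 | 00001011000110010 | 0 | 0
  15 | 00010110001100100 | 0 | 1
  16 | 00101100011001001 | 0 | 0
  17 | 01011000110010010 | 0 | 1
  18 | 10110001100100101 | 1 | 0
  19 | 01100011001001010 | 0 | 0
  20 | 11000110010010100 | 1 | 1
  21 | 10001100100101001 | 1 | 1
  22 | 00011001001010011 | 0 | 1
  23 | 00110010010100111 | 0 | 1
  24 | 01100100101001111 | 0 | 0
  25 | 11001001010011110 | 1 | 1
  26 | 10010010100111101 | 1 | 0
  27 | 00100101001111010 | 0 | 0
  28 | 01001010011110100 | 0 | 0
  29 | 10010100111101000 | 1 | 0
  30 | 00101001111010000 | 0 | 0
  31 | 01010011110100000 | 0 | 1
  32 | 10100111101000001 | 1 | 1
  33 | 01001111010000011 | 0 | 0
  34 | 10011110100000110 | 1 | 0
  35 | 00111101000001100 | 0 | 1
  36 | 01111010000011001 | 0 | 1
  37 | 11110100000110011 | 1 | 0
  38 | 11101000001100110 | 1 | 1
  39 | 11010000011001101 | 1 | 0
  40 | 10100000110011010 | 1 | 1
  41 | 01000001100110101 | 0 | 0
  42 | 10000011001101010 | 1 | 1
  43 | 00000110011010101 | 0 | 0
  44 | 00001100110101010 | 0 | 0
  45 | 00011001101010100 | 0 | 1
  46 | 00110011010101001 | 0 | 1
  47 | 01100110101010011 | 0 | 0
  48 | 11001101010100110 | 1 | 1
  49 | 10011010101001101 | 1 | 0
  50 | 00110101010011010 | 0 | 1
  51 | 01101010100110101 | 0 | 0
  52 | 11010101001101010 | 1 | 0
  53 | 10101010011010100 | 1 | 1
  54 | 01010100110101001 | 0 | 1
  55 | 10101001101010011 | 1 | 1
  56 | 01010011010100111 | 0 | 1
  57 | 10100110101001111 | 1 | 1
  58 | 01001101010011111 | 0 | 0
  59 | 10011010100111110 | 1 | 0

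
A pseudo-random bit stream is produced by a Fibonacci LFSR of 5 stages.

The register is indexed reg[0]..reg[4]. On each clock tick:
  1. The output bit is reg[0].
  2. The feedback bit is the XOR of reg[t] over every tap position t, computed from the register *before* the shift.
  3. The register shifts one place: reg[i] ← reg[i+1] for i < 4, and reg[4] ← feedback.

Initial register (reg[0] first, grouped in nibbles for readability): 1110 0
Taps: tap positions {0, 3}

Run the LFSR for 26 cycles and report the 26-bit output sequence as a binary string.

11100110100100001010111011

k : reg_k → out_k, fb_k
0: 11100 → 1, fb=1
1: 11001 → 1, fb=1
2: 10011 → 1, fb=0
3: 00110 → 0, fb=1
4: 01101 → 0, fb=0
5: 11010 → 1, fb=0
6: 10100 → 1, fb=1
7: 01001 → 0, fb=0
8: 10010 → 1, fb=0
9: 00100 → 0, fb=0
10: 01000 → 0, fb=0
11: 10000 → 1, fb=1
12: 00001 → 0, fb=0
13: 00010 → 0, fb=1
14: 00101 → 0, fb=0
15: 01010 → 0, fb=1
16: 10101 → 1, fb=1
17: 01011 → 0, fb=1
18: 10111 → 1, fb=0
19: 01110 → 0, fb=1
20: 11101 → 1, fb=1
21: 11011 → 1, fb=0
22: 10110 → 1, fb=0
23: 01100 → 0, fb=0
24: 11000 → 1, fb=1
25: 10001 → 1, fb=1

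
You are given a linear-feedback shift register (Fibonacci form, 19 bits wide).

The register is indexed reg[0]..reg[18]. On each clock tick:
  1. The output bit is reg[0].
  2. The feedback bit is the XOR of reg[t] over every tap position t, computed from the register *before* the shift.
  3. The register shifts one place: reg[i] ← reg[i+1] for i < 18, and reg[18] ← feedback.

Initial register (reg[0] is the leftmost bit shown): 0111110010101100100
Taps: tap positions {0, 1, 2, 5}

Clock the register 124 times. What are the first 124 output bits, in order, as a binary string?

0111110010101100100111000101101010001011110110101001100100001010110111011100110111110101000110111110110100000111110001000111

step | reg (before) | out | fb
   0 | 0111110010101100100 | 0 | 1
   1 | 1111100101011001001 | 1 | 1
   2 | 1111001010110010011 | 1 | 1
   3 | 1110010101100100111 | 1 | 0
   4 | 1100101011001001110 | 1 | 0
   5 | 1001010110010011100 | 1 | 0
   6 | 0010101100100111000 | 0 | 1
   7 | 0101011001001110001 | 0 | 0
   8 | 1010110010011100010 | 1 | 1
   9 | 0101100100111000101 | 0 | 1
  10 | 1011001001110001011 | 1 | 0
  11 | 0110010011100010110 | 0 | 1
  12 | 1100100111000101101 | 1 | 0
  13 | 1001001110001011010 | 1 | 1
  14 | 0010011100010110101 | 0 | 0
  15 | 0100111000101101010 | 0 | 0
  16 | 1001110001011010100 | 1 | 0
  17 | 0011100010110101000 | 0 | 1
  18 | 0111000101101010001 | 0 | 0
  19 | 1110001011010100010 | 1 | 1
  20 | 1100010110101000101 | 1 | 1
  21 | 1000101101010001011 | 1 | 1
  22 | 0001011010100010111 | 0 | 1
  23 | 0010110101000101111 | 0 | 0
  24 | 0101101010001011110 | 0 | 1
  25 | 1011010100010111101 | 1 | 1
  26 | 0110101000101111011 | 0 | 0
  27 | 1101010001011110110 | 1 | 1
  28 | 1010100010111101101 | 1 | 0
  29 | 0101000101111011010 | 0 | 1
  30 | 1010001011110110101 | 1 | 0
  31 | 0100010111101101010 | 0 | 0
  32 | 1000101111011010100 | 1 | 1
  33 | 0001011110110101001 | 0 | 1
  34 | 0010111101101010011 | 0 | 0
  35 | 0101111011010100110 | 0 | 0
  36 | 1011110110101001100 | 1 | 1
  37 | 0111101101010011001 | 0 | 0
  38 | 1111011010100110010 | 1 | 0
  39 | 1110110101001100100 | 1 | 0
  40 | 1101101010011001000 | 1 | 0
  41 | 1011010100110010000 | 1 | 1
  42 | 0110101001100100001 | 0 | 0
  43 | 1101010011001000010 | 1 | 1
  44 | 1010100110010000101 | 1 | 0
  45 | 0101001100100001010 | 0 | 1
  46 | 1010011001000010101 | 1 | 1
  47 | 0100110010000101011 | 0 | 0
  48 | 1001100100001010110 | 1 | 1
  49 | 0011001000010101101 | 0 | 1
  50 | 0110010000101011011 | 0 | 1
  51 | 1100100001010110111 | 1 | 0
  52 | 1001000010101101110 | 1 | 1
  53 | 0010000101011011101 | 0 | 1
  54 | 0100001010110111011 | 0 | 1
  55 | 1000010101101110111 | 1 | 0
  56 | 0000101011011101110 | 0 | 0
  57 | 0001010110111011100 | 0 | 1
  58 | 0010101101110111001 | 0 | 1
  59 | 0101011011101110011 | 0 | 0
  60 | 1010110111011100110 | 1 | 1
  61 | 0101101110111001101 | 0 | 1
  62 | 1011011101110011011 | 1 | 1
  63 | 0110111011100110111 | 0 | 1
  64 | 1101110111001101111 | 1 | 1
  65 | 1011101110011011111 | 1 | 0
  66 | 0111011100110111110 | 0 | 1
  67 | 1110111001101111101 | 1 | 0
  68 | 1101110011011111010 | 1 | 1
  69 | 1011100110111110101 | 1 | 0
  70 | 0111001101111101010 | 0 | 0
  71 | 1110011011111010100 | 1 | 0
  72 | 1100110111110101000 | 1 | 1
  73 | 1001101111101010001 | 1 | 1
  74 | 0011011111010100011 | 0 | 0
  75 | 0110111110101000110 | 0 | 1
  76 | 1101111101010001101 | 1 | 1
  77 | 1011111010100011011 | 1 | 1
  78 | 0111110101000110111 | 0 | 1
  79 | 1111101010001101111 | 1 | 1
  80 | 1111010100011011111 | 1 | 0
  81 | 1110101000110111110 | 1 | 1
  82 | 1101010001101111101 | 1 | 1
  83 | 1010100011011111011 | 1 | 0
  84 | 0101000110111110110 | 0 | 1
  85 | 1010001101111101101 | 1 | 0
  86 | 0100011011111011010 | 0 | 0
  87 | 1000110111110110100 | 1 | 0
  88 | 0001101111101101000 | 0 | 0
  89 | 0011011111011010000 | 0 | 0
  90 | 0110111110110100000 | 0 | 1
  91 | 1101111101101000001 | 1 | 1
  92 | 1011111011010000011 | 1 | 1
  93 | 0111110110100000111 | 0 | 1
  94 | 1111101101000001111 | 1 | 1
  95 | 1111011010000011111 | 1 | 0
  96 | 1110110100000111110 | 1 | 0
  97 | 1101101000001111100 | 1 | 0
  98 | 1011010000011111000 | 1 | 1
  99 | 0110100000111110001 | 0 | 0
 100 | 1101000001111100010 | 1 | 0
 101 | 1010000011111000100 | 1 | 0
 102 | 0100000111110001000 | 0 | 1
 103 | 1000001111100010001 | 1 | 1
 104 | 0000011111000100011 | 0 | 1
 105 | 0000111110001000111 | 0 | 1
 106 | 0001111100010001111 | 0 | 1
 107 | 0011111000100011111 | 0 | 0
 108 | 0111110001000111110 | 0 | 1
 109 | 1111100010001111101 | 1 | 1
 110 | 1111000100011111011 | 1 | 1
 111 | 1110001000111110111 | 1 | 1
 112 | 1100010001111101111 | 1 | 1
 113 | 1000100011111011111 | 1 | 1
 114 | 0001000111110111111 | 0 | 0
 115 | 0010001111101111110 | 0 | 1
 116 | 0100011111011111101 | 0 | 0
 117 | 1000111110111111010 | 1 | 0
 118 | 0001111101111110100 | 0 | 1
 119 | 0011111011111101001 | 0 | 0
 120 | 0111110111111010010 | 0 | 1
 121 | 1111101111110100101 | 1 | 1
 122 | 1111011111101001011 | 1 | 0
 123 | 1110111111010010110 | 1 | 0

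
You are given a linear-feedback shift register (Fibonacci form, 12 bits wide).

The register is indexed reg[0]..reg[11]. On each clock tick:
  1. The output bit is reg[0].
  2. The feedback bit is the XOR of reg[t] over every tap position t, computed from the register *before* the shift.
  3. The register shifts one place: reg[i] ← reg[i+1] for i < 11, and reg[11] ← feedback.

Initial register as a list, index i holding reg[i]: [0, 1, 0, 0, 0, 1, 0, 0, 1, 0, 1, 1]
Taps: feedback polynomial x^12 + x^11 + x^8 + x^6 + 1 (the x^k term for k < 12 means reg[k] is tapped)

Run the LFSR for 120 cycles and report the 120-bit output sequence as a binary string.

010001001011011010101101111111001011101100011011101110001001111111110001110001111010111111010000110111010011001111000000

k : reg_k → out_k, fb_k
0: 010001001011 → 0, fb=0
1: 100010010110 → 1, fb=1
2: 000100101101 → 0, fb=1
3: 001001011011 → 0, fb=0
4: 010010110110 → 0, fb=1
5: 100101101101 → 1, fb=0
6: 001011011010 → 0, fb=1
7: 010110110101 → 0, fb=0
8: 101101101010 → 1, fb=1
9: 011011010101 → 0, fb=1
10: 110110101011 → 1, fb=0
11: 101101010110 → 1, fb=1
12: 011010101101 → 0, fb=1
13: 110101011011 → 1, fb=1
14: 101010110111 → 1, fb=1
15: 010101101111 → 0, fb=1
16: 101011011111 → 1, fb=1
17: 010110111111 → 0, fb=1
18: 101101111111 → 1, fb=0
19: 011011111110 → 0, fb=0
20: 110111111100 → 1, fb=1
21: 101111111001 → 1, fb=0
22: 011111110010 → 0, fb=1
23: 111111100101 → 1, fb=1
24: 111111001011 → 1, fb=1
25: 111110010111 → 1, fb=0
26: 111100101110 → 1, fb=1
27: 111001011101 → 1, fb=1
28: 110010111011 → 1, fb=0
29: 100101110110 → 1, fb=0
30: 001011101100 → 0, fb=0
31: 010111011000 → 0, fb=1
32: 101110110001 → 1, fb=1
33: 011101100011 → 0, fb=0
34: 111011000110 → 1, fb=1
35: 110110001101 → 1, fb=1
36: 101100011011 → 1, fb=1
37: 011000110111 → 0, fb=0
38: 110001101110 → 1, fb=1
39: 100011011101 → 1, fb=1
40: 000110111011 → 0, fb=1
41: 001101110111 → 0, fb=0
42: 011011101110 → 0, fb=0
43: 110111011100 → 1, fb=0
44: 101110111000 → 1, fb=1
45: 011101110001 → 0, fb=0
46: 111011100010 → 1, fb=0
47: 110111000100 → 1, fb=1
48: 101110001001 → 1, fb=1
49: 011100010011 → 0, fb=1
50: 111000100111 → 1, fb=1
51: 110001001111 → 1, fb=1
52: 100010011111 → 1, fb=1
53: 000100111111 → 0, fb=1
54: 001001111111 → 0, fb=1
55: 010011111111 → 0, fb=1
56: 100111111111 → 1, fb=0
57: 001111111110 → 0, fb=0
58: 011111111100 → 0, fb=0
59: 111111111000 → 1, fb=1
60: 111111110001 → 1, fb=1
61: 111111100011 → 1, fb=1
62: 111111000111 → 1, fb=0
63: 111110001110 → 1, fb=0
64: 111100011100 → 1, fb=0
65: 111000111000 → 1, fb=1
66: 110001110001 → 1, fb=1
67: 100011100011 → 1, fb=1
68: 000111000111 → 0, fb=1
69: 001110001111 → 0, fb=0
70: 011100011110 → 0, fb=1
71: 111000111101 → 1, fb=0
72: 110001111010 → 1, fb=1
73: 100011110101 → 1, fb=1
74: 000111101011 → 0, fb=1
75: 001111010111 → 0, fb=1
76: 011110101111 → 0, fb=1
77: 111101011111 → 1, fb=1
78: 111010111111 → 1, fb=0
79: 110101111110 → 1, fb=1
80: 101011111101 → 1, fb=0
81: 010111111010 → 0, fb=0
82: 101111110100 → 1, fb=0
83: 011111101000 → 0, fb=0
84: 111111010000 → 1, fb=1
85: 111110100001 → 1, fb=1
86: 111101000011 → 1, fb=0
87: 111010000110 → 1, fb=1
88: 110100001101 → 1, fb=1
89: 101000011011 → 1, fb=1
90: 010000110111 → 0, fb=0
91: 100001101110 → 1, fb=1
92: 000011011101 → 0, fb=0
93: 000110111010 → 0, fb=0
94: 001101110100 → 0, fb=1
95: 011011101001 → 0, fb=1
96: 110111010011 → 1, fb=0
97: 101110100110 → 1, fb=0
98: 011101001100 → 0, fb=1
99: 111010011001 → 1, fb=1
100: 110100110011 → 1, fb=1
101: 101001100111 → 1, fb=1
102: 010011001111 → 0, fb=0
103: 100110011110 → 1, fb=0
104: 001100111100 → 0, fb=0
105: 011001111000 → 0, fb=0
106: 110011110000 → 1, fb=0
107: 100111100000 → 1, fb=0
108: 001111000000 → 0, fb=0
109: 011110000000 → 0, fb=0
110: 111100000000 → 1, fb=1
111: 111000000001 → 1, fb=0
112: 110000000010 → 1, fb=1
113: 100000000101 → 1, fb=0
114: 000000001010 → 0, fb=1
115: 000000010101 → 0, fb=1
116: 000000101011 → 0, fb=1
117: 000001010111 → 0, fb=1
118: 000010101111 → 0, fb=1
119: 000101011111 → 0, fb=0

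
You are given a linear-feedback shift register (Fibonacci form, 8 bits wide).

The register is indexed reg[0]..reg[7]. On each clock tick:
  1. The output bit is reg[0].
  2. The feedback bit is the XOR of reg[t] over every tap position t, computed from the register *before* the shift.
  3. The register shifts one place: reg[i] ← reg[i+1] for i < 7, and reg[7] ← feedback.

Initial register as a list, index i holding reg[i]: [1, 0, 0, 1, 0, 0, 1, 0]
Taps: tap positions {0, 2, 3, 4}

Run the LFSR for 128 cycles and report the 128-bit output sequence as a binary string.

k : reg_k → out_k, fb_k
0: 10010010 → 1, fb=0
1: 00100100 → 0, fb=1
2: 01001001 → 0, fb=1
3: 10010011 → 1, fb=0
4: 00100110 → 0, fb=1
5: 01001101 → 0, fb=1
6: 10011011 → 1, fb=1
7: 00110111 → 0, fb=0
8: 01101110 → 0, fb=0
9: 11011100 → 1, fb=1
10: 10111001 → 1, fb=0
11: 01110010 → 0, fb=0
12: 11100100 → 1, fb=0
13: 11001000 → 1, fb=0
14: 10010000 → 1, fb=0
15: 00100000 → 0, fb=1
16: 01000001 → 0, fb=0
17: 10000010 → 1, fb=1
18: 00000101 → 0, fb=0
19: 00001010 → 0, fb=1
20: 00010101 → 0, fb=1
21: 00101011 → 0, fb=0
22: 01010110 → 0, fb=1
23: 10101101 → 1, fb=1
24: 01011011 → 0, fb=0
25: 10110110 → 1, fb=1
26: 01101101 → 0, fb=0
27: 11011010 → 1, fb=1
28: 10110101 → 1, fb=1
29: 01101011 → 0, fb=0
30: 11010110 → 1, fb=0
31: 10101100 → 1, fb=1
32: 01011001 → 0, fb=0
33: 10110010 → 1, fb=1
34: 01100101 → 0, fb=1
35: 11001011 → 1, fb=0
36: 10010110 → 1, fb=0
37: 00101100 → 0, fb=0
38: 01011000 → 0, fb=0
39: 10110000 → 1, fb=1
40: 01100001 → 0, fb=1
41: 11000011 → 1, fb=1
42: 10000111 → 1, fb=1
43: 00001111 → 0, fb=1
44: 00011111 → 0, fb=0
45: 00111110 → 0, fb=1
46: 01111101 → 0, fb=1
47: 11111011 → 1, fb=0
48: 11110110 → 1, fb=1
49: 11101101 → 1, fb=1
50: 11011011 → 1, fb=1
51: 10110111 → 1, fb=1
52: 01101111 → 0, fb=0
53: 11011110 → 1, fb=1
54: 10111101 → 1, fb=0
55: 01111010 → 0, fb=1
56: 11110101 → 1, fb=1
57: 11101011 → 1, fb=1
58: 11010111 → 1, fb=0
59: 10101110 → 1, fb=1
60: 01011101 → 0, fb=0
61: 10111010 → 1, fb=0
62: 01110100 → 0, fb=0
63: 11101000 → 1, fb=1
64: 11010001 → 1, fb=0
65: 10100010 → 1, fb=0
66: 01000100 → 0, fb=0
67: 10001000 → 1, fb=0
68: 00010000 → 0, fb=1
69: 00100001 → 0, fb=1
70: 01000011 → 0, fb=0
71: 10000110 → 1, fb=1
72: 00001101 → 0, fb=1
73: 00011011 → 0, fb=0
74: 00110110 → 0, fb=0
75: 01101100 → 0, fb=0
76: 11011000 → 1, fb=1
77: 10110001 → 1, fb=1
78: 01100011 → 0, fb=1
79: 11000111 → 1, fb=1
80: 10001111 → 1, fb=0
81: 00011110 → 0, fb=0
82: 00111100 → 0, fb=1
83: 01111001 → 0, fb=1
84: 11110011 → 1, fb=1
85: 11100111 → 1, fb=0
86: 11001110 → 1, fb=0
87: 10011100 → 1, fb=1
88: 00111001 → 0, fb=1
89: 01110011 → 0, fb=0
90: 11100110 → 1, fb=0
91: 11001100 → 1, fb=0
92: 10011000 → 1, fb=1
93: 00110001 → 0, fb=0
94: 01100010 → 0, fb=1
95: 11000101 → 1, fb=1
96: 10001011 → 1, fb=0
97: 00010110 → 0, fb=1
98: 00101101 → 0, fb=0
99: 01011010 → 0, fb=0
100: 10110100 → 1, fb=1
101: 01101001 → 0, fb=0
102: 11010010 → 1, fb=0
103: 10100100 → 1, fb=0
104: 01001000 → 0, fb=1
105: 10010001 → 1, fb=0
106: 00100010 → 0, fb=1
107: 01000101 → 0, fb=0
108: 10001010 → 1, fb=0
109: 00010100 → 0, fb=1
110: 00101001 → 0, fb=0
111: 01010010 → 0, fb=1
112: 10100101 → 1, fb=0
113: 01001010 → 0, fb=1
114: 10010101 → 1, fb=0
115: 00101010 → 0, fb=0
116: 01010100 → 0, fb=1
117: 10101001 → 1, fb=1
118: 01010011 → 0, fb=1
119: 10100111 → 1, fb=0
120: 01001110 → 0, fb=1
121: 10011101 → 1, fb=1
122: 00111011 → 0, fb=1
123: 01110111 → 0, fb=0
124: 11101110 → 1, fb=1
125: 11011101 → 1, fb=1
126: 10111011 → 1, fb=0
127: 01110110 → 0, fb=0

10010010011011100100000101011011010110010110000111110110111101011101000100001101100011110011100110001011010010001010010101001110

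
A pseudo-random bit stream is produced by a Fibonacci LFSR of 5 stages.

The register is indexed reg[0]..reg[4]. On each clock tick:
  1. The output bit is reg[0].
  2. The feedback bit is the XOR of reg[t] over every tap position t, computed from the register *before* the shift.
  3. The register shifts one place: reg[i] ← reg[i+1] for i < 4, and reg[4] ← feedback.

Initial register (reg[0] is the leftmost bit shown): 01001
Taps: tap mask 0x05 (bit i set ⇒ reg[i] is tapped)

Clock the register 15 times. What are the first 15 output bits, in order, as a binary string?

k : reg_k → out_k, fb_k
0: 01001 → 0, fb=0
1: 10010 → 1, fb=1
2: 00101 → 0, fb=1
3: 01011 → 0, fb=0
4: 10110 → 1, fb=0
5: 01100 → 0, fb=1
6: 11001 → 1, fb=1
7: 10011 → 1, fb=1
8: 00111 → 0, fb=1
9: 01111 → 0, fb=1
10: 11111 → 1, fb=0
11: 11110 → 1, fb=0
12: 11100 → 1, fb=0
13: 11000 → 1, fb=1
14: 10001 → 1, fb=1

010010110011111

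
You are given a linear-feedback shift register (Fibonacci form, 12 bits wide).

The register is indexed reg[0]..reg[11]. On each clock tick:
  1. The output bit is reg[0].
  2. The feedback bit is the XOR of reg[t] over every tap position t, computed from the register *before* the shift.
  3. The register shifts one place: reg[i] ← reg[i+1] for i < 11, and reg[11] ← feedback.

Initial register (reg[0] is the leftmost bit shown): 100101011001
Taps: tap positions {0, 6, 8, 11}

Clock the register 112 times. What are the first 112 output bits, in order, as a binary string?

1001010110011011000001101000001110010101110111010101011010111000000011011011011001000100001001001110101001111111

tick  register→output (feedback)
  0  100101011001→1 (1)
  1  001010110011→0 (0)
  2  010101100110→0 (1)
  3  101011001101→1 (1)
  4  010110011011→0 (0)
  5  101100110110→1 (0)
  6  011001101100→0 (0)
  7  110011011000→1 (0)
  8  100110110000→1 (0)
  9  001101100000→0 (1)
 10  011011000001→0 (1)
 11  110110000011→1 (0)
 12  101100000110→1 (1)
 13  011000001101→0 (0)
 14  110000011010→1 (0)
 15  100000110100→1 (0)
 16  000001101000→0 (0)
 17  000011010000→0 (0)
 18  000110100000→0 (1)
 19  001101000001→0 (1)
 20  011010000011→0 (1)
 21  110100000111→1 (0)
 22  101000001110→1 (0)
 23  010000011100→0 (1)
 24  100000111001→1 (0)
 25  000001110010→0 (1)
 26  000011100101→0 (0)
 27  000111001010→0 (1)
 28  001110010101→0 (1)
 29  011100101011→0 (1)
 30  111001010111→1 (0)
 31  110010101110→1 (1)
 32  100101011101→1 (1)
 33  001010111011→0 (1)
 34  010101110111→0 (0)
 35  101011101110→1 (1)
 36  010111011101→0 (0)
 37  101110111010→1 (1)
 38  011101110101→0 (0)
 39  111011101010→1 (1)
 40  110111010101→1 (0)
 41  101110101010→1 (1)
 42  011101010101→0 (1)
 43  111010101011→1 (0)
 44  110101010110→1 (1)
 45  101010101101→1 (0)
 46  010101011010→0 (1)
 47  101010110101→1 (1)
 48  010101101011→0 (1)
 49  101011010111→1 (0)
 50  010110101110→0 (0)
 51  101101011100→1 (0)
 52  011010111000→0 (0)
 53  110101110000→1 (0)
 54  101011100000→1 (0)
 55  010111000000→0 (0)
 56  101110000000→1 (1)
 57  011100000001→0 (1)
 58  111000000011→1 (0)
 59  110000000110→1 (1)
 60  100000001101→1 (1)
 61  000000011011→0 (0)
 62  000000110110→0 (1)
 63  000001101101→0 (1)
 64  000011011011→0 (0)
 65  000110110110→0 (1)
 66  001101101101→0 (1)
 67  011011011011→0 (0)
 68  110110110110→1 (0)
 69  101101101100→1 (1)
 70  011011011001→0 (0)
 71  110110110010→1 (0)
 72  101101100100→1 (0)
 73  011011001000→0 (1)
 74  110110010001→1 (0)
 75  101100100010→1 (0)
 76  011001000100→0 (0)
 77  110010001000→1 (0)
 78  100100010000→1 (1)
 79  001000100001→0 (0)
 80  010001000010→0 (0)
 81  100010000100→1 (1)
 82  000100001001→0 (0)
 83  001000010010→0 (0)
 84  010000100100→0 (1)
 85  100001001001→1 (1)
 86  000010010011→0 (1)
 87  000100100111→0 (0)
 88  001001001110→0 (1)
 89  010010011101→0 (0)
 90  100100111010→1 (1)
 91  001001110101→0 (0)
 92  010011101010→0 (0)
 93  100111010100→1 (1)
 94  001110101001→0 (1)
 95  011101010011→0 (1)
 96  111010100111→1 (1)
 97  110101001111→1 (1)
 98  101010011111→1 (1)
 99  010100111111→0 (1)
100  101001111111→1 (0)
101  010011111110→0 (0)
102  100111111100→1 (1)
103  001111111001→0 (1)
104  011111110011→0 (0)
105  111111100110→1 (0)
106  111111001100→1 (0)
107  111110011000→1 (0)
108  111100110000→1 (0)
109  111001100000→1 (0)
110  110011000000→1 (1)
111  100110000001→1 (0)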